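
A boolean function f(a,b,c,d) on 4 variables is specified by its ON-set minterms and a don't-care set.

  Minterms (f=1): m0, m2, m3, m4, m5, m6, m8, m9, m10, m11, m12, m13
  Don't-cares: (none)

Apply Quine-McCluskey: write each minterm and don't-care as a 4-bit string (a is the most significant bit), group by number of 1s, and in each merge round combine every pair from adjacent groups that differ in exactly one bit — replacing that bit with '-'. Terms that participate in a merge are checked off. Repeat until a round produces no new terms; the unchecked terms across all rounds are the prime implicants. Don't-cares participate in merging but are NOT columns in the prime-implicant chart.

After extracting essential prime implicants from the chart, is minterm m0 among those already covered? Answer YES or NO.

YES

[col 0] 0000*, 0010*, 0011*, 0100*, 0101*, 0110*, 1000*, 1001*, 1010*, 1011*, 1100*, 1101*
[col 1] -000*, -010*, -011*, -100*, -101*, 0-00*, 0-10*, 00-0*, 001-*, 01-0*, 010-*, 1-00*, 1-01*, 10-0*, 10-1*, 100-*, 101-*, 110-*
[col 2] --00, -0-0, -01-, -10-, 0--0, 1-0-, 10--
Prime implicants: --00, -0-0, -01-, -10-, 0--0, 1-0-, 10--
PI chart (minterm → PIs covering it):
  0 | --00,-0-0,0--0
  2 | -0-0,-01-,0--0
  3 | -01-  (sole → essential)
  4 | --00,-10-,0--0
  5 | -10-  (sole → essential)
  6 | 0--0  (sole → essential)
  8 | --00,-0-0,1-0-,10--
  9 | 1-0-,10--
  10 | -0-0,-01-,10--
  11 | -01-,10--
  12 | --00,-10-,1-0-
  13 | -10-,1-0-
Essential prime implicants: -01-, -10-, 0--0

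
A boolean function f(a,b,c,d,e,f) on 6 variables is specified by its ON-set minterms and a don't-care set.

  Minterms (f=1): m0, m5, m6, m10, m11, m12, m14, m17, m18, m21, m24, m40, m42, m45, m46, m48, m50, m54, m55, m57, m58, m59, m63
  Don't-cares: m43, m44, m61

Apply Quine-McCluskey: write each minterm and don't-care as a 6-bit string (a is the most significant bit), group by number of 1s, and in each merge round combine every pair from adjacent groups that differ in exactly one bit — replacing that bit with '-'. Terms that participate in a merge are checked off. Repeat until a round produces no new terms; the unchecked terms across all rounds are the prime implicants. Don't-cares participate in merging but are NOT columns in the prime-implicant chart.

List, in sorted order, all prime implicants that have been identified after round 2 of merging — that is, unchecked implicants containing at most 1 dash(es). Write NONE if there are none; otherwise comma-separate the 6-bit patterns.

size-2^0 implicants → 000000  000101(✓)  000110(✓)  001010(✓)  001011(✓)  001100(✓)  001110(✓)  010001(✓)  010010(✓)  010101(✓)  011000  101000(✓)  101010(✓)  101011(✓)  101100(✓)  101101(✓)  101110(✓)  110000(✓)  110010(✓)  110110(✓)  110111(✓)  111001(✓)  111010(✓)  111011(✓)  111101(✓)  111111(✓)
size-2^1 implicants → -01010(✓)  -01011(✓)  -01100(✓)  -01110(✓)  -10010  0-0101  00-110  001-10(✓)  00101-(✓)  0011-0(✓)  010-01  1-1010(✓)  1-1011(✓)  1-1101  101-00(✓)  101-10(✓)  1010-0(✓)  10101-(✓)  1011-0(✓)  10110-  11-010  11-111  110-10  1100-0  11011-  111-01(✓)  111-11(✓)  1110-1(✓)  11101-(✓)  1111-1(✓)
size-2^2 implicants → -01-10  -0101-  -011-0  1-101-  101--0  111--1
Unchecked terms (primes): -01-10, -0101-, -011-0, -10010, 0-0101, 00-110, 000000, 010-01, 011000, 1-101-, 1-1101, 101--0, 10110-, 11-010, 11-111, 110-10, 1100-0, 11011-, 111--1

-10010, 0-0101, 00-110, 000000, 010-01, 011000, 1-1101, 10110-, 11-010, 11-111, 110-10, 1100-0, 11011-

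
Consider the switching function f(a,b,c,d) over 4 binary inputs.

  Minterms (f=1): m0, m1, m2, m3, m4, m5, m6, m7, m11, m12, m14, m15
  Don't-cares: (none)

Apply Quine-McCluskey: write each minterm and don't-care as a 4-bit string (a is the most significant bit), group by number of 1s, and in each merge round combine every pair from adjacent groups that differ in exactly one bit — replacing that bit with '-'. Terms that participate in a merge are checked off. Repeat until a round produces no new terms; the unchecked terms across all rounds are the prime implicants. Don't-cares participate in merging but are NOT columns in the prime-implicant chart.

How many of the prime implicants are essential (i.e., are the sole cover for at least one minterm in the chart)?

[col 0] 0000*, 0001*, 0010*, 0011*, 0100*, 0101*, 0110*, 0111*, 1011*, 1100*, 1110*, 1111*
[col 1] -011*, -100*, -110*, -111*, 0-00*, 0-01*, 0-10*, 0-11*, 00-0*, 00-1*, 000-*, 001-*, 01-0*, 01-1*, 010-*, 011-*, 1-11*, 11-0*, 111-*
[col 2] --11, -1-0, -11-, 0--0*, 0--1*, 0-0-*, 0-1-*, 00--*, 01--*
[col 3] 0---
Prime implicants: --11, -1-0, -11-, 0---
PI chart (minterm → PIs covering it):
  0 | 0---  (sole → essential)
  1 | 0---  (sole → essential)
  2 | 0---  (sole → essential)
  3 | --11,0---
  4 | -1-0,0---
  5 | 0---  (sole → essential)
  6 | -1-0,-11-,0---
  7 | --11,-11-,0---
  11 | --11  (sole → essential)
  12 | -1-0  (sole → essential)
  14 | -1-0,-11-
  15 | --11,-11-
Essential prime implicants: --11, -1-0, 0---

3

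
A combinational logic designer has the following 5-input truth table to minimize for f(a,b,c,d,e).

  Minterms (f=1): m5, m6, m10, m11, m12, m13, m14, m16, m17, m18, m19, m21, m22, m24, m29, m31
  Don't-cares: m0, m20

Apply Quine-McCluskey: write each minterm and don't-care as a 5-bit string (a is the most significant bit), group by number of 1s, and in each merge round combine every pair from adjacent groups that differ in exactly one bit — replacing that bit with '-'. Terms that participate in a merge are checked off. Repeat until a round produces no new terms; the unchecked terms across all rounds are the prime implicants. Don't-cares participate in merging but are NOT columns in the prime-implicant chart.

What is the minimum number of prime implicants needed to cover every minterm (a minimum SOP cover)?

Round 0: 00000✓ 00101✓ 00110✓ 01010✓ 01011✓ 01100✓ 01101✓ 01110✓ 10000✓ 10001✓ 10010✓ 10011✓ 10100✓ 10101✓ 10110✓ 11000✓ 11101✓ 11111✓
Round 1: -0000 -0101✓ -0110 -1101✓ 0-101✓ 0-110 01-10 0101- 011-0 0110- 1-000 1-101✓ 10-00✓ 10-01✓ 10-10✓ 100-0✓ 100-1✓ 1000-✓ 1001-✓ 101-0✓ 1010-✓ 111-1
Round 2: --101 10--0 10-0- 100--
PIs = {--101, -0000, -0110, 0-110, 01-10, 0101-, 011-0, 0110-, 1-000, 10--0, 10-0-, 100--, 111-1}
Coverage chart:
  m5: --101 ←essential
  m6: -0110,0-110
  m10: 01-10,0101-
  m11: 0101- ←essential
  m12: 011-0,0110-
  m13: --101,0110-
  m14: 0-110,01-10,011-0
  m16: -0000,1-000,10--0,10-0-,100--
  m17: 10-0-,100--
  m18: 10--0,100--
  m19: 100-- ←essential
  m21: --101,10-0-
  m22: -0110,10--0
  m24: 1-000 ←essential
  m29: --101,111-1
  m31: 111-1 ←essential
Essential: --101, 0101-, 1-000, 100--, 111-1
Petrick residual → -0110, 011-0
Min cover (7 terms): cd'e + b'cde' + a'bc'd + a'bce' + ac'd'e' + ab'c' + abce

7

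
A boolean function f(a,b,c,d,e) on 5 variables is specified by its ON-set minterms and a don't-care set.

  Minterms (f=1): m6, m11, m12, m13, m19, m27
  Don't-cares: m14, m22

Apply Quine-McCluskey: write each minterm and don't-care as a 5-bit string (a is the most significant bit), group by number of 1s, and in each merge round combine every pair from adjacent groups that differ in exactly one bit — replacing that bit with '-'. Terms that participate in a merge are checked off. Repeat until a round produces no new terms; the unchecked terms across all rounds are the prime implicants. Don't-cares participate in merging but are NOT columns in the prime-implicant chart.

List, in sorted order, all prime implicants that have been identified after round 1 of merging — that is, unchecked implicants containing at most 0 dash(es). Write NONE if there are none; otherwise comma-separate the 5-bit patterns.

size-2^0 implicants → 00110(✓)  01011(✓)  01100(✓)  01101(✓)  01110(✓)  10011(✓)  10110(✓)  11011(✓)
size-2^1 implicants → -0110  -1011  0-110  011-0  0110-  1-011
Unchecked terms (primes): -0110, -1011, 0-110, 011-0, 0110-, 1-011

NONE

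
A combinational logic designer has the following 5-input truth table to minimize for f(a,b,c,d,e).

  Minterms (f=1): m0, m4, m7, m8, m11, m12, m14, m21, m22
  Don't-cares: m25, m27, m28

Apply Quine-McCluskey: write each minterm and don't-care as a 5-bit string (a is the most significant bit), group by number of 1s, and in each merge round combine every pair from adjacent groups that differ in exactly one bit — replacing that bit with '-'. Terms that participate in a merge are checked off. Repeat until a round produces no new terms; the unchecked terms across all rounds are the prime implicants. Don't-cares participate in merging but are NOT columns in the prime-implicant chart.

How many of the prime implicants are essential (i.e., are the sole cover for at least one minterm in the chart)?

Round 0: 00000✓ 00100✓ 00111 01000✓ 01011✓ 01100✓ 01110✓ 10101 10110 11001✓ 11011✓ 11100✓
Round 1: -1011 -1100 0-000✓ 0-100✓ 00-00✓ 01-00✓ 011-0 110-1
Round 2: 0--00
PIs = {-1011, -1100, 0--00, 00111, 011-0, 10101, 10110, 110-1}
Coverage chart:
  m0: 0--00 ←essential
  m4: 0--00 ←essential
  m7: 00111 ←essential
  m8: 0--00 ←essential
  m11: -1011 ←essential
  m12: -1100,0--00,011-0
  m14: 011-0 ←essential
  m21: 10101 ←essential
  m22: 10110 ←essential
Essential: -1011, 0--00, 00111, 011-0, 10101, 10110

6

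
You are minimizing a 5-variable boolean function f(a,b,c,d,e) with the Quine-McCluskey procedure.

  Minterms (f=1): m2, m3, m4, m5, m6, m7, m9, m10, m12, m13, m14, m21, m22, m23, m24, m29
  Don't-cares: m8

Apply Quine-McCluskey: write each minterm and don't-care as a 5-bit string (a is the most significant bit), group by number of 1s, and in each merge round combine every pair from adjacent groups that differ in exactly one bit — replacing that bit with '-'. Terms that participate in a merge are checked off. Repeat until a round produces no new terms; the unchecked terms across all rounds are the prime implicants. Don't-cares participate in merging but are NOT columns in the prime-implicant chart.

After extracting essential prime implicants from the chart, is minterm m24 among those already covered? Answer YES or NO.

Round 0: 00010✓ 00011✓ 00100✓ 00101✓ 00110✓ 00111✓ 01000✓ 01001✓ 01010✓ 01100✓ 01101✓ 01110✓ 10101✓ 10110✓ 10111✓ 11000✓ 11101✓
Round 1: -0101✓ -0110✓ -0111✓ -1000 -1101✓ 0-010✓ 0-100✓ 0-101✓ 0-110✓ 00-10✓ 00-11✓ 0001-✓ 001-0✓ 001-1✓ 0010-✓ 0011-✓ 01-00✓ 01-01✓ 01-10✓ 010-0✓ 0100-✓ 011-0✓ 0110-✓ 1-101✓ 101-1✓ 1011-✓
Round 2: --101 -01-1 -011- 0--10 0-1-0 0-10- 00-1- 001-- 01--0 01-0-
PIs = {--101, -01-1, -011-, -1000, 0--10, 0-1-0, 0-10-, 00-1-, 001--, 01--0, 01-0-}
Coverage chart:
  m2: 0--10,00-1-
  m3: 00-1- ←essential
  m4: 0-1-0,0-10-,001--
  m5: --101,-01-1,0-10-,001--
  m6: -011-,0--10,0-1-0,00-1-,001--
  m7: -01-1,-011-,00-1-,001--
  m9: 01-0- ←essential
  m10: 0--10,01--0
  m12: 0-1-0,0-10-,01--0,01-0-
  m13: --101,0-10-,01-0-
  m14: 0--10,0-1-0,01--0
  m21: --101,-01-1
  m22: -011- ←essential
  m23: -01-1,-011-
  m24: -1000 ←essential
  m29: --101 ←essential
Essential: --101, -011-, -1000, 00-1-, 01-0-

YES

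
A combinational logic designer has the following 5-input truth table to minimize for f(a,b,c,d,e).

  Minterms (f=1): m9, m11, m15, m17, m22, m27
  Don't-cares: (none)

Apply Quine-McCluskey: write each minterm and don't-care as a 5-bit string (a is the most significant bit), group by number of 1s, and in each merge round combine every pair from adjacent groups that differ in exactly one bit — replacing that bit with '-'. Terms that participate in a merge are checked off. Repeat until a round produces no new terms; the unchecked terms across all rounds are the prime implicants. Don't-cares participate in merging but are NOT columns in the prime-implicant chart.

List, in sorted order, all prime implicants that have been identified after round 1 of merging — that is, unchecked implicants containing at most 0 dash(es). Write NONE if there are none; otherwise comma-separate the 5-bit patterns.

10001, 10110

Round 0: 01001✓ 01011✓ 01111✓ 10001 10110 11011✓
Round 1: -1011 01-11 010-1
PIs = {-1011, 01-11, 010-1, 10001, 10110}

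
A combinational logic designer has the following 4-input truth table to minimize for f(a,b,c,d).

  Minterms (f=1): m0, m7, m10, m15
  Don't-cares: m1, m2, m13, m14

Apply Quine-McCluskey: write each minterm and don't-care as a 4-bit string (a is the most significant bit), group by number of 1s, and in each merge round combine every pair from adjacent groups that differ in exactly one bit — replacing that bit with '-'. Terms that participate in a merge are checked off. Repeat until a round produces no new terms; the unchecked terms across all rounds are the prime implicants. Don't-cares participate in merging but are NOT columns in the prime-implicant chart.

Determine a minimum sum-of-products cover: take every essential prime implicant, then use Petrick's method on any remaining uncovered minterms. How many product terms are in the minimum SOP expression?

[col 0] 0000*, 0001*, 0010*, 0111*, 1010*, 1101*, 1110*, 1111*
[col 1] -010, -111, 00-0, 000-, 1-10, 11-1, 111-
Prime implicants: -010, -111, 00-0, 000-, 1-10, 11-1, 111-
PI chart (minterm → PIs covering it):
  0 | 00-0,000-
  7 | -111  (sole → essential)
  10 | -010,1-10
  15 | -111,11-1,111-
Essential prime implicants: -111
Petrick residual → -010, 00-0
Minimum SOP uses 3 PIs: b'cd' + bcd + a'b'd'

3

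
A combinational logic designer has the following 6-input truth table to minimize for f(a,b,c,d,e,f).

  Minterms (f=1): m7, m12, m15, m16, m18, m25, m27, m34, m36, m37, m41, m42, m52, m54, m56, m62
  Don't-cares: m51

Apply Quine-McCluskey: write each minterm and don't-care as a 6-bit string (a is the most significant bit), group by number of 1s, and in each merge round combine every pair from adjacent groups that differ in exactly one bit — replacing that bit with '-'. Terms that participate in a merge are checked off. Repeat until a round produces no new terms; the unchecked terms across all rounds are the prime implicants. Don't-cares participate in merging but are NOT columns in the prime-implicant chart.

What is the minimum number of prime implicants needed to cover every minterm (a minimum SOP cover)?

10

[col 0] 000111*, 001100, 001111*, 010000*, 010010*, 011001*, 011011*, 100010*, 100100*, 100101*, 101001, 101010*, 110011, 110100*, 110110*, 111000, 111110*
[col 1] 00-111, 0100-0, 0110-1, 1-0100, 10-010, 10010-, 11-110, 1101-0
Prime implicants: 00-111, 001100, 0100-0, 0110-1, 1-0100, 10-010, 10010-, 101001, 11-110, 110011, 1101-0, 111000
PI chart (minterm → PIs covering it):
  7 | 00-111  (sole → essential)
  12 | 001100  (sole → essential)
  15 | 00-111  (sole → essential)
  16 | 0100-0  (sole → essential)
  18 | 0100-0  (sole → essential)
  25 | 0110-1  (sole → essential)
  27 | 0110-1  (sole → essential)
  34 | 10-010  (sole → essential)
  36 | 1-0100,10010-
  37 | 10010-  (sole → essential)
  41 | 101001  (sole → essential)
  42 | 10-010  (sole → essential)
  52 | 1-0100,1101-0
  54 | 11-110,1101-0
  56 | 111000  (sole → essential)
  62 | 11-110  (sole → essential)
Essential prime implicants: 00-111, 001100, 0100-0, 0110-1, 10-010, 10010-, 101001, 11-110, 111000
Petrick residual → 1-0100
Minimum SOP uses 10 PIs: a'b'def + a'b'cde'f' + a'bc'd'f' + a'bcd'f + ac'de'f' + ab'd'ef' + ab'c'de' + ab'cd'e'f + abdef' + abcd'e'f'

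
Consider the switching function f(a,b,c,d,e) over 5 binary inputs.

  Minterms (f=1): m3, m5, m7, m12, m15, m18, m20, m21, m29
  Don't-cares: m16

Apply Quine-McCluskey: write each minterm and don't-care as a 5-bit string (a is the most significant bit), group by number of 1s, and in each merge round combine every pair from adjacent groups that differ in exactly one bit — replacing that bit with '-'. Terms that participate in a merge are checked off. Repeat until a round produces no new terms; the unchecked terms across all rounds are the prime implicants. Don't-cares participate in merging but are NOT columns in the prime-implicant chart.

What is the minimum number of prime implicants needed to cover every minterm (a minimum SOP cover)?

Round 0: 00011✓ 00101✓ 00111✓ 01100 01111✓ 10000✓ 10010✓ 10100✓ 10101✓ 11101✓
Round 1: -0101 0-111 00-11 001-1 1-101 10-00 100-0 1010-
PIs = {-0101, 0-111, 00-11, 001-1, 01100, 1-101, 10-00, 100-0, 1010-}
Coverage chart:
  m3: 00-11 ←essential
  m5: -0101,001-1
  m7: 0-111,00-11,001-1
  m12: 01100 ←essential
  m15: 0-111 ←essential
  m18: 100-0 ←essential
  m20: 10-00,1010-
  m21: -0101,1-101,1010-
  m29: 1-101 ←essential
Essential: 0-111, 00-11, 01100, 1-101, 100-0
Petrick residual → -0101, 10-00
Min cover (7 terms): b'cd'e + a'cde + a'b'de + a'bcd'e' + acd'e + ab'd'e' + ab'c'e'

7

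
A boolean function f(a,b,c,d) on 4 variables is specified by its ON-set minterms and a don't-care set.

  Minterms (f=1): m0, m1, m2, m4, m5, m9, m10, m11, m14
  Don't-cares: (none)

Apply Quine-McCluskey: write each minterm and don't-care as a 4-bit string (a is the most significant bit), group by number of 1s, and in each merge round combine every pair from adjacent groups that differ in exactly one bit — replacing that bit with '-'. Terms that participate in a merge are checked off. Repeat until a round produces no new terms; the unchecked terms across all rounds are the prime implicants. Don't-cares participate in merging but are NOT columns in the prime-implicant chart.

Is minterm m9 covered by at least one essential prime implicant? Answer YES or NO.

size-2^0 implicants → 0000(✓)  0001(✓)  0010(✓)  0100(✓)  0101(✓)  1001(✓)  1010(✓)  1011(✓)  1110(✓)
size-2^1 implicants → -001  -010  0-00(✓)  0-01(✓)  00-0  000-(✓)  010-(✓)  1-10  10-1  101-
size-2^2 implicants → 0-0-
Unchecked terms (primes): -001, -010, 0-0-, 00-0, 1-10, 10-1, 101-
Minterm coverage:
  m0 ⊆ 0-0-,00-0
  m1 ⊆ -001,0-0-
  m2 ⊆ -010,00-0
  m4 ⊆ 0-0- [E]
  m5 ⊆ 0-0- [E]
  m9 ⊆ -001,10-1
  m10 ⊆ -010,1-10,101-
  m11 ⊆ 10-1,101-
  m14 ⊆ 1-10 [E]
E = {0-0-, 1-10}

NO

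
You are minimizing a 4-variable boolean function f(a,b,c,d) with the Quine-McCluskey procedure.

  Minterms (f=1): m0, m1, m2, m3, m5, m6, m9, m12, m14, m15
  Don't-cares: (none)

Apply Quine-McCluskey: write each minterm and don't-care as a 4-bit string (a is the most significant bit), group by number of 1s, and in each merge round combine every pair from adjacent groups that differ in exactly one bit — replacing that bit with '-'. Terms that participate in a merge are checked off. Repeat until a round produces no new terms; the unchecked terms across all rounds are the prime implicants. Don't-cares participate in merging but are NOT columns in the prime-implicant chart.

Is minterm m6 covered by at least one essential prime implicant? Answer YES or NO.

NO

size-2^0 implicants → 0000(✓)  0001(✓)  0010(✓)  0011(✓)  0101(✓)  0110(✓)  1001(✓)  1100(✓)  1110(✓)  1111(✓)
size-2^1 implicants → -001  -110  0-01  0-10  00-0(✓)  00-1(✓)  000-(✓)  001-(✓)  11-0  111-
size-2^2 implicants → 00--
Unchecked terms (primes): -001, -110, 0-01, 0-10, 00--, 11-0, 111-
Minterm coverage:
  m0 ⊆ 00-- [E]
  m1 ⊆ -001,0-01,00--
  m2 ⊆ 0-10,00--
  m3 ⊆ 00-- [E]
  m5 ⊆ 0-01 [E]
  m6 ⊆ -110,0-10
  m9 ⊆ -001 [E]
  m12 ⊆ 11-0 [E]
  m14 ⊆ -110,11-0,111-
  m15 ⊆ 111- [E]
E = {-001, 0-01, 00--, 11-0, 111-}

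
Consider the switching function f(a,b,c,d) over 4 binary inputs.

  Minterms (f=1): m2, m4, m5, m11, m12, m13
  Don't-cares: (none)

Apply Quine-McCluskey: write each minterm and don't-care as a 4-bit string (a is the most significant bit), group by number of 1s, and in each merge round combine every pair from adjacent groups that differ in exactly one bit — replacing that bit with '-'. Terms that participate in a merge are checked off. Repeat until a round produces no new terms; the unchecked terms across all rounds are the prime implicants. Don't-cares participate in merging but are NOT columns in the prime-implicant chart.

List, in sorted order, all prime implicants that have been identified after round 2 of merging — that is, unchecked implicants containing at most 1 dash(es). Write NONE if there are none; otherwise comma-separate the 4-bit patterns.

size-2^0 implicants → 0010  0100(✓)  0101(✓)  1011  1100(✓)  1101(✓)
size-2^1 implicants → -100(✓)  -101(✓)  010-(✓)  110-(✓)
size-2^2 implicants → -10-
Unchecked terms (primes): -10-, 0010, 1011

0010, 1011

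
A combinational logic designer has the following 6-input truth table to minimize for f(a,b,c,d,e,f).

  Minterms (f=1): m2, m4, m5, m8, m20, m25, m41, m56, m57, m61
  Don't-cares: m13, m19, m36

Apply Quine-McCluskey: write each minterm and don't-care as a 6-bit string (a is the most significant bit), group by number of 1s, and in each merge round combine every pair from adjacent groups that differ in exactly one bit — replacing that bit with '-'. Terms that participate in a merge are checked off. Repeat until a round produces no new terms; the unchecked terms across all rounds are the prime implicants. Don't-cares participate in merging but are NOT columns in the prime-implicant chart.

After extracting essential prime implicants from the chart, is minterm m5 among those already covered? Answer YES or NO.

NO

size-2^0 implicants → 000010  000100(✓)  000101(✓)  001000  001101(✓)  010011  010100(✓)  011001(✓)  100100(✓)  101001(✓)  111000(✓)  111001(✓)  111101(✓)
size-2^1 implicants → -00100  -11001  0-0100  00-101  00010-  1-1001  111-01  11100-
Unchecked terms (primes): -00100, -11001, 0-0100, 00-101, 000010, 00010-, 001000, 010011, 1-1001, 111-01, 11100-
Minterm coverage:
  m2 ⊆ 000010 [E]
  m4 ⊆ -00100,0-0100,00010-
  m5 ⊆ 00-101,00010-
  m8 ⊆ 001000 [E]
  m20 ⊆ 0-0100 [E]
  m25 ⊆ -11001 [E]
  m41 ⊆ 1-1001 [E]
  m56 ⊆ 11100- [E]
  m57 ⊆ -11001,1-1001,111-01,11100-
  m61 ⊆ 111-01 [E]
E = {-11001, 0-0100, 000010, 001000, 1-1001, 111-01, 11100-}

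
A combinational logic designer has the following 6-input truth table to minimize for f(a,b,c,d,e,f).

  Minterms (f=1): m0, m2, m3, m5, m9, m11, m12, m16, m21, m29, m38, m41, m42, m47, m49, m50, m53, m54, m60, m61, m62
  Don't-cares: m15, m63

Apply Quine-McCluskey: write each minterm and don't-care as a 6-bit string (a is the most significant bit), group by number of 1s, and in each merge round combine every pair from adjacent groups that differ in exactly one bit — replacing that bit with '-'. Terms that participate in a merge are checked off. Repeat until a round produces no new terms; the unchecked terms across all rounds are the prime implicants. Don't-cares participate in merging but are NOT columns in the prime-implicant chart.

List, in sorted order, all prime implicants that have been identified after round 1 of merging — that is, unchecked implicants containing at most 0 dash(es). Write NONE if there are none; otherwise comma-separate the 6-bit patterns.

[col 0] 000000*, 000010*, 000011*, 000101*, 001001*, 001011*, 001100, 001111*, 010000*, 010101*, 011101*, 100110*, 101001*, 101010, 101111*, 110001*, 110010*, 110101*, 110110*, 111100*, 111101*, 111110*, 111111*
[col 1] -01001, -01111, -10101*, -11101*, 0-0000, 0-0101, 00-011, 0000-0, 00001-, 001-11, 0010-1, 01-101*, 1-0110, 1-1111, 11-101*, 11-110, 110-01, 110-10, 1111-0*, 1111-1*, 11110-*, 11111-*
[col 2] -1-101, 1111--
Prime implicants: -01001, -01111, -1-101, 0-0000, 0-0101, 00-011, 0000-0, 00001-, 001-11, 0010-1, 001100, 1-0110, 1-1111, 101010, 11-110, 110-01, 110-10, 1111--

001100, 101010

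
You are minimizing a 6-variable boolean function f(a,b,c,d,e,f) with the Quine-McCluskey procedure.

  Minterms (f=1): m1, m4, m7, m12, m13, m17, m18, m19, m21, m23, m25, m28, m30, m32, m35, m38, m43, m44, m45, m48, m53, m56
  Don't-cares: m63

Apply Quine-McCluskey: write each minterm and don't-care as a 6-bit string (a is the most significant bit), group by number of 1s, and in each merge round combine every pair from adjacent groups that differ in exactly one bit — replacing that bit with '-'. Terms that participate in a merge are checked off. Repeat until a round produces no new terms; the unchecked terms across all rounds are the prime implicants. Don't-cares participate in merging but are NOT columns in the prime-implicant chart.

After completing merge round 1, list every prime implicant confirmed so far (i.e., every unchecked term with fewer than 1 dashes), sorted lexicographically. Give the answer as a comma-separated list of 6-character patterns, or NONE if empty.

100110, 111111

[col 0] 000001*, 000100*, 000111*, 001100*, 001101*, 010001*, 010010*, 010011*, 010101*, 010111*, 011001*, 011100*, 011110*, 100000*, 100011*, 100110, 101011*, 101100*, 101101*, 110000*, 110101*, 111000*, 111111
[col 1] -01100*, -01101*, -10101, 0-0001, 0-0111, 0-1100, 00-100, 00110-*, 01-001, 010-01*, 010-11*, 0100-1*, 01001-, 0101-1*, 0111-0, 1-0000, 10-011, 10110-*, 11-000
[col 2] -0110-, 010--1
Prime implicants: -0110-, -10101, 0-0001, 0-0111, 0-1100, 00-100, 01-001, 010--1, 01001-, 0111-0, 1-0000, 10-011, 100110, 11-000, 111111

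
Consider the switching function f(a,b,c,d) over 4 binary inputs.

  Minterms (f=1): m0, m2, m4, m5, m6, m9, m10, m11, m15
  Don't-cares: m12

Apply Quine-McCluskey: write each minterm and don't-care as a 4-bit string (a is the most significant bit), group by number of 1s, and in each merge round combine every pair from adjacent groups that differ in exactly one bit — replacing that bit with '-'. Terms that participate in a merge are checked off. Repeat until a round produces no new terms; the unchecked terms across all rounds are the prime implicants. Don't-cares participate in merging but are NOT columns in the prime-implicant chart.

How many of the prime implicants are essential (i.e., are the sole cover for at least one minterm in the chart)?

[col 0] 0000*, 0010*, 0100*, 0101*, 0110*, 1001*, 1010*, 1011*, 1100*, 1111*
[col 1] -010, -100, 0-00*, 0-10*, 00-0*, 01-0*, 010-, 1-11, 10-1, 101-
[col 2] 0--0
Prime implicants: -010, -100, 0--0, 010-, 1-11, 10-1, 101-
PI chart (minterm → PIs covering it):
  0 | 0--0  (sole → essential)
  2 | -010,0--0
  4 | -100,0--0,010-
  5 | 010-  (sole → essential)
  6 | 0--0  (sole → essential)
  9 | 10-1  (sole → essential)
  10 | -010,101-
  11 | 1-11,10-1,101-
  15 | 1-11  (sole → essential)
Essential prime implicants: 0--0, 010-, 1-11, 10-1

4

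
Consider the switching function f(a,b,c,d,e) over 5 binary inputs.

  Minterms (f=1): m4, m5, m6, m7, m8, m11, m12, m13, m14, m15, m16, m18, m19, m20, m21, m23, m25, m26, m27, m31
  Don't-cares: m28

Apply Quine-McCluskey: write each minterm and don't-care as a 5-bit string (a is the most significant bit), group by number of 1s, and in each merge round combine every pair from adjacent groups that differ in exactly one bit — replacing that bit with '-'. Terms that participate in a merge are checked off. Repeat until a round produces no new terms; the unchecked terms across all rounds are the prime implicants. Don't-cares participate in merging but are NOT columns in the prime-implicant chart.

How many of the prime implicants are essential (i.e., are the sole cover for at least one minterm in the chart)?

[col 0] 00100*, 00101*, 00110*, 00111*, 01000*, 01011*, 01100*, 01101*, 01110*, 01111*, 10000*, 10010*, 10011*, 10100*, 10101*, 10111*, 11001*, 11010*, 11011*, 11100*, 11111*
[col 1] -0100*, -0101*, -0111*, -1011*, -1100*, -1111*, 0-100*, 0-101*, 0-110*, 0-111*, 001-0*, 001-1*, 0010-*, 0011-*, 01-00, 01-11*, 011-0*, 011-1*, 0110-*, 0111-*, 1-010*, 1-011*, 1-100*, 1-111*, 10-00, 10-11*, 100-0, 1001-*, 101-1*, 1010-*, 11-11*, 110-1, 1101-*
[col 2] --100, --111, -01-1, -010-, -1-11, 0-1-0*, 0-1-1*, 0-10-*, 0-11-*, 001--*, 011--*, 1--11, 1-01-
[col 3] 0-1--
Prime implicants: --100, --111, -01-1, -010-, -1-11, 0-1--, 01-00, 1--11, 1-01-, 10-00, 100-0, 110-1
PI chart (minterm → PIs covering it):
  4 | --100,-010-,0-1--
  5 | -01-1,-010-,0-1--
  6 | 0-1--  (sole → essential)
  7 | --111,-01-1,0-1--
  8 | 01-00  (sole → essential)
  11 | -1-11  (sole → essential)
  12 | --100,0-1--,01-00
  13 | 0-1--  (sole → essential)
  14 | 0-1--  (sole → essential)
  15 | --111,-1-11,0-1--
  16 | 10-00,100-0
  18 | 1-01-,100-0
  19 | 1--11,1-01-
  20 | --100,-010-,10-00
  21 | -01-1,-010-
  23 | --111,-01-1,1--11
  25 | 110-1  (sole → essential)
  26 | 1-01-  (sole → essential)
  27 | -1-11,1--11,1-01-,110-1
  31 | --111,-1-11,1--11
Essential prime implicants: -1-11, 0-1--, 01-00, 1-01-, 110-1

5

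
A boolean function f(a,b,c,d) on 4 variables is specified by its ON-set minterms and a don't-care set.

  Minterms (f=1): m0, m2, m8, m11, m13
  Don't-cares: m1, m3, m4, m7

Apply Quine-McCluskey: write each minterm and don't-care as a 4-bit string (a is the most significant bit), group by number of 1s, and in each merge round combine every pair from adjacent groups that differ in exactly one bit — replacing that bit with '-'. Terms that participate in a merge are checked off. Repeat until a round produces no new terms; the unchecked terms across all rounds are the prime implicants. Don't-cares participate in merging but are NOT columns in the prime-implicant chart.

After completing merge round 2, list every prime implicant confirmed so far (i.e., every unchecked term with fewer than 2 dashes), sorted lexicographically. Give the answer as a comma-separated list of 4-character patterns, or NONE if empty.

size-2^0 implicants → 0000(✓)  0001(✓)  0010(✓)  0011(✓)  0100(✓)  0111(✓)  1000(✓)  1011(✓)  1101
size-2^1 implicants → -000  -011  0-00  0-11  00-0(✓)  00-1(✓)  000-(✓)  001-(✓)
size-2^2 implicants → 00--
Unchecked terms (primes): -000, -011, 0-00, 0-11, 00--, 1101

-000, -011, 0-00, 0-11, 1101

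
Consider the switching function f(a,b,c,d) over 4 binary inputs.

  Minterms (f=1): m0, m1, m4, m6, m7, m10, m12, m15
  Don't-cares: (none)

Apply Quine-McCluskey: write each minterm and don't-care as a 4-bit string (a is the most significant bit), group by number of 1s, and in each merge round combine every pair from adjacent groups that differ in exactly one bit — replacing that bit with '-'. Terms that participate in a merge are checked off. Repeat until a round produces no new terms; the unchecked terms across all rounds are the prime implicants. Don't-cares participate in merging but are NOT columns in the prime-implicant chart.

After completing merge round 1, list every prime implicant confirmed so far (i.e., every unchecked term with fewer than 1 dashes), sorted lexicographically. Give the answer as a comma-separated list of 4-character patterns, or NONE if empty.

1010

[col 0] 0000*, 0001*, 0100*, 0110*, 0111*, 1010, 1100*, 1111*
[col 1] -100, -111, 0-00, 000-, 01-0, 011-
Prime implicants: -100, -111, 0-00, 000-, 01-0, 011-, 1010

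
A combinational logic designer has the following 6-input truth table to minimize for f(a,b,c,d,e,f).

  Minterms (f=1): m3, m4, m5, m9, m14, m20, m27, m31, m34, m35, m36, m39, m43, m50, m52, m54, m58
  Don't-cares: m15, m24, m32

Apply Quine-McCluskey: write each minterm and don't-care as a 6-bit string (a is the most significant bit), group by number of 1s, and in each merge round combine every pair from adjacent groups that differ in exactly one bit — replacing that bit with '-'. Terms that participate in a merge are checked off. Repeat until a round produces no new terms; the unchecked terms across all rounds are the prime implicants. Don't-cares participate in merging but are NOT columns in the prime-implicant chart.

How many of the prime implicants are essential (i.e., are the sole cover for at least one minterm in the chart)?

[col 0] 000011*, 000100*, 000101*, 001001, 001110*, 001111*, 010100*, 011000, 011011*, 011111*, 100000*, 100010*, 100011*, 100100*, 100111*, 101011*, 110010*, 110100*, 110110*, 111010*
[col 1] -00011, -00100*, -10100*, 0-0100*, 0-1111, 00010-, 00111-, 011-11, 1-0010, 1-0100*, 10-011, 100-00, 100-11, 1000-0, 10001-, 11-010, 110-10, 1101-0
[col 2] --0100
Prime implicants: --0100, -00011, 0-1111, 00010-, 001001, 00111-, 011-11, 011000, 1-0010, 10-011, 100-00, 100-11, 1000-0, 10001-, 11-010, 110-10, 1101-0
PI chart (minterm → PIs covering it):
  3 | -00011  (sole → essential)
  4 | --0100,00010-
  5 | 00010-  (sole → essential)
  9 | 001001  (sole → essential)
  14 | 00111-  (sole → essential)
  20 | --0100  (sole → essential)
  27 | 011-11  (sole → essential)
  31 | 0-1111,011-11
  34 | 1-0010,1000-0,10001-
  35 | -00011,10-011,100-11,10001-
  36 | --0100,100-00
  39 | 100-11  (sole → essential)
  43 | 10-011  (sole → essential)
  50 | 1-0010,11-010,110-10
  52 | --0100,1101-0
  54 | 110-10,1101-0
  58 | 11-010  (sole → essential)
Essential prime implicants: --0100, -00011, 00010-, 001001, 00111-, 011-11, 10-011, 100-11, 11-010

9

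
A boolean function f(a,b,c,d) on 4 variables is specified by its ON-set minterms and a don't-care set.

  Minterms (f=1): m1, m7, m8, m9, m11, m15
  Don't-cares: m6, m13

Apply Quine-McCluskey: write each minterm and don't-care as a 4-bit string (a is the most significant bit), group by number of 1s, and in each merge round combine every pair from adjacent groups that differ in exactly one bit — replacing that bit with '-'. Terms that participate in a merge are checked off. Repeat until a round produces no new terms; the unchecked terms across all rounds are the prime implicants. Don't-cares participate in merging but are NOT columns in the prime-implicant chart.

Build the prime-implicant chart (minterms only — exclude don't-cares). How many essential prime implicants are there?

3

Round 0: 0001✓ 0110✓ 0111✓ 1000✓ 1001✓ 1011✓ 1101✓ 1111✓
Round 1: -001 -111 011- 1-01✓ 1-11✓ 10-1✓ 100- 11-1✓
Round 2: 1--1
PIs = {-001, -111, 011-, 1--1, 100-}
Coverage chart:
  m1: -001 ←essential
  m7: -111,011-
  m8: 100- ←essential
  m9: -001,1--1,100-
  m11: 1--1 ←essential
  m15: -111,1--1
Essential: -001, 1--1, 100-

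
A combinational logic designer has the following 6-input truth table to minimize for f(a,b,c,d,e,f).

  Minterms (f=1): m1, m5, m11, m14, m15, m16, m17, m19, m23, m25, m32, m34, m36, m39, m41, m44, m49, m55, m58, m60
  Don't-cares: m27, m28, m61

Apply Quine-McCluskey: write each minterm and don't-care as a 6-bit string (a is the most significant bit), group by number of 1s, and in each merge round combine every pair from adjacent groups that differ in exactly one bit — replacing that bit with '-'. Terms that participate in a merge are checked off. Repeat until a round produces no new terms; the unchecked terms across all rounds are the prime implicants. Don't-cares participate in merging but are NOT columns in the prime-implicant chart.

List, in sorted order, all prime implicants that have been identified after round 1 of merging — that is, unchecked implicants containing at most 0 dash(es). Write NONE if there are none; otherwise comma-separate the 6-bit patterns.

Round 0: 000001✓ 000101✓ 001011✓ 001110✓ 001111✓ 010000✓ 010001✓ 010011✓ 010111✓ 011001✓ 011011✓ 011100✓ 100000✓ 100010✓ 100100✓ 100111✓ 101001 101100✓ 110001✓ 110111✓ 111010 111100✓ 111101✓
Round 1: -10001 -10111 -11100 0-0001 0-1011 000-01 001-11 00111- 01-001✓ 01-011✓ 010-11 0100-1✓ 01000- 0110-1✓ 1-0111 1-1100 10-100 100-00 1000-0 11110-
Round 2: 01-0-1
PIs = {-10001, -10111, -11100, 0-0001, 0-1011, 000-01, 001-11, 00111-, 01-0-1, 010-11, 01000-, 1-0111, 1-1100, 10-100, 100-00, 1000-0, 101001, 111010, 11110-}

101001, 111010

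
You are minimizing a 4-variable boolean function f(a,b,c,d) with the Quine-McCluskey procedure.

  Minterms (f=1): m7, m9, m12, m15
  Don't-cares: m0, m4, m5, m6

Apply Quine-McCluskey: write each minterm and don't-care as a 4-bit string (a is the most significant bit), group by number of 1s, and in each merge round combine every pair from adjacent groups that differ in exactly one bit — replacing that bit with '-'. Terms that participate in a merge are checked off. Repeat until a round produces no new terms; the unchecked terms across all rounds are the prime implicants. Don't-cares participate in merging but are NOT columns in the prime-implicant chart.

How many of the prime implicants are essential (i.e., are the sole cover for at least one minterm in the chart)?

Round 0: 0000✓ 0100✓ 0101✓ 0110✓ 0111✓ 1001 1100✓ 1111✓
Round 1: -100 -111 0-00 01-0✓ 01-1✓ 010-✓ 011-✓
Round 2: 01--
PIs = {-100, -111, 0-00, 01--, 1001}
Coverage chart:
  m7: -111,01--
  m9: 1001 ←essential
  m12: -100 ←essential
  m15: -111 ←essential
Essential: -100, -111, 1001

3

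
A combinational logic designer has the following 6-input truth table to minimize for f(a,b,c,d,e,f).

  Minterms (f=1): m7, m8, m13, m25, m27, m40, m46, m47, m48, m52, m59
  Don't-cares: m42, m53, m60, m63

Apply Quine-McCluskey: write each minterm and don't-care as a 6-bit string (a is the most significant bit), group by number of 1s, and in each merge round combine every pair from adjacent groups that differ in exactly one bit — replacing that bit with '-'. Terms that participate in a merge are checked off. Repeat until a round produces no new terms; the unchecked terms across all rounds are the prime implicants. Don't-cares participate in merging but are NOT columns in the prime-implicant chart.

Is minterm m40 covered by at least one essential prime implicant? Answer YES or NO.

[col 0] 000111, 001000*, 001101, 011001*, 011011*, 101000*, 101010*, 101110*, 101111*, 110000*, 110100*, 110101*, 111011*, 111100*, 111111*
[col 1] -01000, -11011, 0110-1, 1-1111, 101-10, 1010-0, 10111-, 11-100, 110-00, 11010-, 111-11
Prime implicants: -01000, -11011, 000111, 001101, 0110-1, 1-1111, 101-10, 1010-0, 10111-, 11-100, 110-00, 11010-, 111-11
PI chart (minterm → PIs covering it):
  7 | 000111  (sole → essential)
  8 | -01000  (sole → essential)
  13 | 001101  (sole → essential)
  25 | 0110-1  (sole → essential)
  27 | -11011,0110-1
  40 | -01000,1010-0
  46 | 101-10,10111-
  47 | 1-1111,10111-
  48 | 110-00  (sole → essential)
  52 | 11-100,110-00,11010-
  59 | -11011,111-11
Essential prime implicants: -01000, 000111, 001101, 0110-1, 110-00

YES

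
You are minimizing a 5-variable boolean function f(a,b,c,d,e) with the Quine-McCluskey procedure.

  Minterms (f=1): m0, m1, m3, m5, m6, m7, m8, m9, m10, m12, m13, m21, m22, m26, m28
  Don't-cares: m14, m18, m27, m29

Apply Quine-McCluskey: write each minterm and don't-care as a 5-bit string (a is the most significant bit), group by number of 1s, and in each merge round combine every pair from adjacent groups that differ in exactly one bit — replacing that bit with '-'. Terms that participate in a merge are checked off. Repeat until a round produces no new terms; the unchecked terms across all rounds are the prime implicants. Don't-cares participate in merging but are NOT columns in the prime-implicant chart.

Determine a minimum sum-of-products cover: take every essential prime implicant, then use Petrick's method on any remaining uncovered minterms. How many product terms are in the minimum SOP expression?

6

size-2^0 implicants → 00000(✓)  00001(✓)  00011(✓)  00101(✓)  00110(✓)  00111(✓)  01000(✓)  01001(✓)  01010(✓)  01100(✓)  01101(✓)  01110(✓)  10010(✓)  10101(✓)  10110(✓)  11010(✓)  11011(✓)  11100(✓)  11101(✓)
size-2^1 implicants → -0101(✓)  -0110  -1010  -1100(✓)  -1101(✓)  0-000(✓)  0-001(✓)  0-101(✓)  0-110  00-01(✓)  00-11(✓)  000-1(✓)  0000-(✓)  001-1(✓)  0011-  01-00(✓)  01-01(✓)  01-10(✓)  010-0(✓)  0100-(✓)  011-0(✓)  0110-(✓)  1-010  1-101(✓)  10-10  1101-  1110-(✓)
size-2^2 implicants → --101  -110-  0--01  0-00-  00--1  01--0  01-0-
Unchecked terms (primes): --101, -0110, -1010, -110-, 0--01, 0-00-, 0-110, 00--1, 0011-, 01--0, 01-0-, 1-010, 10-10, 1101-
Minterm coverage:
  m0 ⊆ 0-00- [E]
  m1 ⊆ 0--01,0-00-,00--1
  m3 ⊆ 00--1 [E]
  m5 ⊆ --101,0--01,00--1
  m6 ⊆ -0110,0-110,0011-
  m7 ⊆ 00--1,0011-
  m8 ⊆ 0-00-,01--0,01-0-
  m9 ⊆ 0--01,0-00-,01-0-
  m10 ⊆ -1010,01--0
  m12 ⊆ -110-,01--0,01-0-
  m13 ⊆ --101,-110-,0--01,01-0-
  m21 ⊆ --101 [E]
  m22 ⊆ -0110,10-10
  m26 ⊆ -1010,1-010,1101-
  m28 ⊆ -110- [E]
E = {--101, -110-, 0-00-, 00--1}
Petrick residual → -0110, -1010
Cover = cd'e + b'cde' + bc'de' + bcd' + a'c'd' + a'b'e  |cover|=6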